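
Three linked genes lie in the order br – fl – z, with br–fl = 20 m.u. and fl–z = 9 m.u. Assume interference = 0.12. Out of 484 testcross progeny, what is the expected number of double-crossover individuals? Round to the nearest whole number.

8

Map distances give recombination frequencies of 0.200 and 0.090 for the two intervals.
With interference 0.12 (so coincidence = 0.88), expected double-crossover frequency = 0.200 × 0.090 × 0.88 = 0.01584.
Expected number = 0.01584 × 484 = 7.67 ≈ 8.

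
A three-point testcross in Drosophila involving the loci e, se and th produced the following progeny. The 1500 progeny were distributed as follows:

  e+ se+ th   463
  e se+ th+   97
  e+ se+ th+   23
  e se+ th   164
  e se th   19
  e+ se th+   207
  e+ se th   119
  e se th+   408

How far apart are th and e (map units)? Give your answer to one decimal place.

The two most frequent reciprocal classes, e+ se+ th and e se th+, are the parental types, so the F1 was e+ se+ th / e se th+.
The two rarest classes, e+ se+ th+ and e se th, are the double crossovers. Comparing them with the parentals, only the th allele has switched, so th is the middle locus and the order is se – th – e.
Crossovers in the th–e interval produce the single-crossover classes e se+ th and e+ se th+ (164 + 207 = 371) plus the double crossovers (42).
RF(th–e) = (371 + 42) / 1500 = 413/1500 = 0.2753 → 27.5 map units.

27.5 map units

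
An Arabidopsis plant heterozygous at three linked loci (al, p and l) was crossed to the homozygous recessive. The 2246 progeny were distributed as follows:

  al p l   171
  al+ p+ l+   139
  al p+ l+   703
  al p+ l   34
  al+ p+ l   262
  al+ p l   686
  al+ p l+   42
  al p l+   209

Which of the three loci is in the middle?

l

The two most frequent reciprocal classes, al+ p l and al p+ l+, are the parental types, so the F1 was al+ p l / al p+ l+.
The two rarest classes, al+ p l+ and al p+ l, are the double crossovers. Comparing them with the parentals, only the l allele has switched, so l is the middle locus and the order is al – l – p.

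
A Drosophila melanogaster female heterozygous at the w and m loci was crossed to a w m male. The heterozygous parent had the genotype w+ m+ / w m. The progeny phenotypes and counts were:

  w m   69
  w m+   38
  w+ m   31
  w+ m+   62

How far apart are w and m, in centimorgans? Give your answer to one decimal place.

34.5 centimorgans

The recombinant classes are w+ m and w m+: 31 + 38 = 69.
Recombination frequency = 69/200 = 0.3450 ≈ 34.5%, i.e. 34.5 centimorgans.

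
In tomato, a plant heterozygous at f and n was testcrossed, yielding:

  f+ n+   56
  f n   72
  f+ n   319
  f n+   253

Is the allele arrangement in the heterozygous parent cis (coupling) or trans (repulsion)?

The two most frequent classes are f+ n (319) and f n+ (253); these are the parental (non-recombinant) types.
So the F1 carried f+ n on one chromosome and f n+ on the other — the recessive alleles are on opposite chromosomes (trans / repulsion).

trans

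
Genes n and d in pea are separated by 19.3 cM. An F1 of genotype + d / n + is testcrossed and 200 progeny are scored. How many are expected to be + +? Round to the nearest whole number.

A map distance of 19.3 cM corresponds to a recombination frequency of 0.193.
The F1 is + d / n +, so + + is a recombinant gamete class with expected frequency r/2 = 0.193/2 = 0.0965.
Expected number = 0.0965 × 200 = 19.30 ≈ 19.

19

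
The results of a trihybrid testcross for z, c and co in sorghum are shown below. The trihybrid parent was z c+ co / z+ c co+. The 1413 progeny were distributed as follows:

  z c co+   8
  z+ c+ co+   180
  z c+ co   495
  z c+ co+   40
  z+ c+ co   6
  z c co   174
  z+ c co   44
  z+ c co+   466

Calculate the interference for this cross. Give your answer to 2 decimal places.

0.45

The two rarest classes, z+ c+ co and z c co+, are the double crossovers. Comparing them with the parentals, only the z allele has switched, so z is the middle locus and the order is c – z – co.
c–z: (354 + 14)/1413 = 0.2604; z–co: (84 + 14)/1413 = 0.0694.
Expected DCO frequency = 0.2604 × 0.0694 ≈ 0.01807; observed = 14/1413 ≈ 0.00991.
Coefficient of coincidence = 0.00991/0.01807 ≈ 0.55; interference = 1 − 0.55 = 0.45.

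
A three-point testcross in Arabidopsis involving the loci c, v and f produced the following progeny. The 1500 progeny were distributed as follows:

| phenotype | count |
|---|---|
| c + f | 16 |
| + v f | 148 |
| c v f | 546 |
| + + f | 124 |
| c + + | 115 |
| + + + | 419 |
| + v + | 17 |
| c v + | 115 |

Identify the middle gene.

v

The two most frequent reciprocal classes, c v f and + + +, are the parental types, so the F1 was c v f / + + +.
The two rarest classes, c + f and + v +, are the double crossovers. Comparing them with the parentals, only the v allele has switched, so v is the middle locus and the order is f – v – c.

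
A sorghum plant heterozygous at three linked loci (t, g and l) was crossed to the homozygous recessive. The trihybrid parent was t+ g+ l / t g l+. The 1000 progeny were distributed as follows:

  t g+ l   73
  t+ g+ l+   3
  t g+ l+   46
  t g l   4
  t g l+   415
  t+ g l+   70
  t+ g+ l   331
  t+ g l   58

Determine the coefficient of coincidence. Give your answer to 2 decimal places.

0.42

The two rarest classes, t+ g+ l+ and t g l, are the double crossovers. Comparing them with the parentals, only the l allele has switched, so l is the middle locus and the order is t – l – g.
t–l: (143 + 7)/1000 = 0.1500; l–g: (104 + 7)/1000 = 0.1110.
Expected DCO frequency = 0.1500 × 0.1110 ≈ 0.01665; observed = 7/1000 ≈ 0.00700.
Coefficient of coincidence = 0.00700/0.01665 ≈ 0.42.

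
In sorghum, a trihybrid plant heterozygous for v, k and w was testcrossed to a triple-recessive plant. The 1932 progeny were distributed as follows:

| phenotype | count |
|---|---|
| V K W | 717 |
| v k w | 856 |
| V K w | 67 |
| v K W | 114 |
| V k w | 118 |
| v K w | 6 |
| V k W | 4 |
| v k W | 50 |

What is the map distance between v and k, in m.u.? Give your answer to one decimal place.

12.5 m.u.

The two most frequent reciprocal classes, V K W and v k w, are the parental types, so the F1 was V K W / v k w.
The two rarest classes, V k W and v K w, are the double crossovers. Comparing them with the parentals, only the k allele has switched, so k is the middle locus and the order is v – k – w.
Crossovers in the v–k interval produce the single-crossover classes v K W and V k w (114 + 118 = 232) plus the double crossovers (10).
RF(v–k) = (232 + 10) / 1932 = 242/1932 = 0.1253 → 12.5 m.u.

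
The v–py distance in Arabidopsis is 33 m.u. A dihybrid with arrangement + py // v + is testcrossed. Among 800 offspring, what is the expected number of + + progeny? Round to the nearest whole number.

132

A map distance of 33 m.u. corresponds to a recombination frequency of 0.330.
The F1 is + py / v +, so + + is a recombinant gamete class with expected frequency r/2 = 0.330/2 = 0.1650.
Expected number = 0.1650 × 800 = 132.00 ≈ 132.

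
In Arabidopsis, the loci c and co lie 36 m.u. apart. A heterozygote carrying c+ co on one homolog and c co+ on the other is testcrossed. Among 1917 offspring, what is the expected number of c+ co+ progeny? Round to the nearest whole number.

345

A map distance of 36 m.u. corresponds to a recombination frequency of 0.360.
The F1 is c+ co / c co+, so c+ co+ is a recombinant gamete class with expected frequency r/2 = 0.360/2 = 0.1800.
Expected number = 0.1800 × 1917 = 345.06 ≈ 345.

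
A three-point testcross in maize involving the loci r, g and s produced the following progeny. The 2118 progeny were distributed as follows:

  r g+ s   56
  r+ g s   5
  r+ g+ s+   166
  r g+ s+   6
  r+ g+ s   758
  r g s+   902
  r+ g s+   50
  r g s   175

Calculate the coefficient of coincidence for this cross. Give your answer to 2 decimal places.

0.57

The two most frequent reciprocal classes, r g s+ and r+ g+ s, are the parental types, so the F1 was r g s+ / r+ g+ s.
The two rarest classes, r g+ s+ and r+ g s, are the double crossovers. Comparing them with the parentals, only the g allele has switched, so g is the middle locus and the order is r – g – s.
r–g: (106 + 11)/2118 = 0.0552; g–s: (341 + 11)/2118 = 0.1662.
Expected DCO frequency = 0.0552 × 0.1662 ≈ 0.00917; observed = 11/2118 ≈ 0.00519.
Coefficient of coincidence = 0.00519/0.00917 ≈ 0.57.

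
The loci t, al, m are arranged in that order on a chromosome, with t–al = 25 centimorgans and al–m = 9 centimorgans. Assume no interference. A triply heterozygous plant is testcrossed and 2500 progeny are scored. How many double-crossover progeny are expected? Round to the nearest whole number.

56

Map distances give recombination frequencies of 0.250 and 0.090 for the two intervals.
With no interference, expected double-crossover frequency = 0.250 × 0.090 = 0.02250.
Expected number = 0.02250 × 2500 = 56.25 ≈ 56.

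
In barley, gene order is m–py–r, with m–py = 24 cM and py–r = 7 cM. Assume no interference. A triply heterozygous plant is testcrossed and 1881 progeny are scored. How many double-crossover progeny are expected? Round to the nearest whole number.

32

Map distances give recombination frequencies of 0.240 and 0.070 for the two intervals.
With no interference, expected double-crossover frequency = 0.240 × 0.070 = 0.01680.
Expected number = 0.01680 × 1881 = 31.60 ≈ 32.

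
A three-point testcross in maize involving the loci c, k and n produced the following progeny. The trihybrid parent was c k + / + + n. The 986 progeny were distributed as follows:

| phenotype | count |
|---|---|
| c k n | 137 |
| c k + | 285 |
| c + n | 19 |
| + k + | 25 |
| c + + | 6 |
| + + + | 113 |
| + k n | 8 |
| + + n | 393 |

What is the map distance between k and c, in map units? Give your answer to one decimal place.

The two rarest classes, c + + and + k n, are the double crossovers. Comparing them with the parentals, only the k allele has switched, so k is the middle locus and the order is n – k – c.
Crossovers in the k–c interval produce the single-crossover classes + k + and c + n (25 + 19 = 44) plus the double crossovers (14).
RF(k–c) = (44 + 14) / 986 = 58/986 = 0.0588 → 5.9 map units.

5.9 map units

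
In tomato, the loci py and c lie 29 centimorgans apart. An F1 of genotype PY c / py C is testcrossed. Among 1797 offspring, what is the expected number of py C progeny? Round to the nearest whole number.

A map distance of 29 centimorgans corresponds to a recombination frequency of 0.290.
The F1 is PY c / py C, so py C is a parental gamete class with expected frequency (1 − r)/2 = 0.710/2 = 0.3550.
Expected number = 0.3550 × 1797 = 637.93 ≈ 638.

638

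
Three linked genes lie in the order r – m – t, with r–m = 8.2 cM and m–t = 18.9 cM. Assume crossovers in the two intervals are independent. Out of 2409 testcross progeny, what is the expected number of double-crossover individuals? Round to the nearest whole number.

Map distances give recombination frequencies of 0.082 and 0.189 for the two intervals.
With no interference, expected double-crossover frequency = 0.082 × 0.189 = 0.01550.
Expected number = 0.01550 × 2409 = 37.33 ≈ 37.

37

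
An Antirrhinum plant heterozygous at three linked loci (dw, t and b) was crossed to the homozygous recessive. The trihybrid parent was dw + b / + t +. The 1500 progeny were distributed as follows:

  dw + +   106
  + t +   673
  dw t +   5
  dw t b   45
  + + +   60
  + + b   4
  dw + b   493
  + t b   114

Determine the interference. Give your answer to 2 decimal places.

The two rarest classes, + + b and dw t +, are the double crossovers. Comparing them with the parentals, only the dw allele has switched, so dw is the middle locus and the order is t – dw – b.
t–dw: (105 + 9)/1500 = 0.0760; dw–b: (220 + 9)/1500 = 0.1527.
Expected DCO frequency = 0.0760 × 0.1527 ≈ 0.01161; observed = 9/1500 ≈ 0.00600.
Coefficient of coincidence = 0.00600/0.01161 ≈ 0.52; interference = 1 − 0.52 = 0.48.

0.48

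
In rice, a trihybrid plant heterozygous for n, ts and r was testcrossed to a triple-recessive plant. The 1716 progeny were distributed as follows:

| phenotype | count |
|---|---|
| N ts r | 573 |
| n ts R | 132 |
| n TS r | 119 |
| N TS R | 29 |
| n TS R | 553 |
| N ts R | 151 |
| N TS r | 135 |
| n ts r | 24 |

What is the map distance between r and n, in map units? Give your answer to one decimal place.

The two most frequent reciprocal classes, n TS R and N ts r, are the parental types, so the F1 was n TS R / N ts r.
The two rarest classes, N TS R and n ts r, are the double crossovers. Comparing them with the parentals, only the n allele has switched, so n is the middle locus and the order is ts – n – r.
Crossovers in the n–r interval produce the single-crossover classes n TS r and N ts R (119 + 151 = 270) plus the double crossovers (53).
RF(n–r) = (270 + 53) / 1716 = 323/1716 = 0.1882 → 18.8 map units.

18.8 map units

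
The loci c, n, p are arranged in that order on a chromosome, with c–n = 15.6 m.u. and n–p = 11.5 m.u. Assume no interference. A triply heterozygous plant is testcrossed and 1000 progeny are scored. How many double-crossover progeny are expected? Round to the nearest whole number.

18

Map distances give recombination frequencies of 0.156 and 0.115 for the two intervals.
With no interference, expected double-crossover frequency = 0.156 × 0.115 = 0.01794.
Expected number = 0.01794 × 1000 = 17.94 ≈ 18.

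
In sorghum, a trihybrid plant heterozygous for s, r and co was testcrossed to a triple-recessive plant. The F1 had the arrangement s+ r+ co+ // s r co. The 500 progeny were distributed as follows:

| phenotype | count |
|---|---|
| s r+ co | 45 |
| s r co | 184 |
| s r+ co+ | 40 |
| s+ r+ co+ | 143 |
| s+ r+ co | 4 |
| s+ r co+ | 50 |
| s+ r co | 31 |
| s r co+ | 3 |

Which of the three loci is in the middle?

The two rarest classes, s+ r+ co and s r co+, are the double crossovers. Comparing them with the parentals, only the co allele has switched, so co is the middle locus and the order is r – co – s.

co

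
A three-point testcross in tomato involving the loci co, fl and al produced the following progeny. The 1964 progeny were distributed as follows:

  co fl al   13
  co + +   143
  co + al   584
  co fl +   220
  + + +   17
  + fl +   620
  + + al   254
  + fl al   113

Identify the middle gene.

fl

The two most frequent reciprocal classes, co + al and + fl +, are the parental types, so the F1 was co + al / + fl +.
The two rarest classes, co fl al and + + +, are the double crossovers. Comparing them with the parentals, only the fl allele has switched, so fl is the middle locus and the order is co – fl – al.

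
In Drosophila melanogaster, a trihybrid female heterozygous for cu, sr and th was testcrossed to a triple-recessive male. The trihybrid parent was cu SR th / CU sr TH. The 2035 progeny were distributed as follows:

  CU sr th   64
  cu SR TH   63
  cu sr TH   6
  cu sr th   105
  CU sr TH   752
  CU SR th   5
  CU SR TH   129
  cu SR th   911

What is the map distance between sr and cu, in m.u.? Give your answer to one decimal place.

12.0 m.u.

The two rarest classes, CU SR th and cu sr TH, are the double crossovers. Comparing them with the parentals, only the cu allele has switched, so cu is the middle locus and the order is th – cu – sr.
Crossovers in the cu–sr interval produce the single-crossover classes cu sr th and CU SR TH (105 + 129 = 234) plus the double crossovers (11).
RF(cu–sr) = (234 + 11) / 2035 = 245/2035 = 0.1204 → 12.0 m.u.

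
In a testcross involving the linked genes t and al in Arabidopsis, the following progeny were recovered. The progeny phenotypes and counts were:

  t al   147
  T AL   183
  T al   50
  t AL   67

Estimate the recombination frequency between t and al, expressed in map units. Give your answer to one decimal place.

26.2 map units

The two most frequent classes, T AL (183) and t al (147), are the parental types, so the F1 was T AL / t al.
The recombinant classes are T al and t AL: 50 + 67 = 117.
Recombination frequency = 117/447 = 0.2617 ≈ 26.2%, i.e. 26.2 map units.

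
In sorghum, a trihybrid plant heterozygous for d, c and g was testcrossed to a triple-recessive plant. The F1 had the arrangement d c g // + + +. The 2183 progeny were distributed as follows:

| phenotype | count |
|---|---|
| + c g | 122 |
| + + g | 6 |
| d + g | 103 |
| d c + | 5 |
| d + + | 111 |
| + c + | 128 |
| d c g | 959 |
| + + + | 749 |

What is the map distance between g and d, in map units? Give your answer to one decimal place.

The two rarest classes, d c + and + + g, are the double crossovers. Comparing them with the parentals, only the g allele has switched, so g is the middle locus and the order is c – g – d.
Crossovers in the g–d interval produce the single-crossover classes + c g and d + + (122 + 111 = 233) plus the double crossovers (11).
RF(g–d) = (233 + 11) / 2183 = 244/2183 = 0.1118 → 11.2 map units.

11.2 map units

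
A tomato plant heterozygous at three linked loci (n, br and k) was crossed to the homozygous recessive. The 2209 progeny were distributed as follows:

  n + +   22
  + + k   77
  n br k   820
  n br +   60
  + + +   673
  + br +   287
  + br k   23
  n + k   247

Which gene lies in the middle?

n

The two most frequent reciprocal classes, n br k and + + +, are the parental types, so the F1 was n br k / + + +.
The two rarest classes, + br k and n + +, are the double crossovers. Comparing them with the parentals, only the n allele has switched, so n is the middle locus and the order is br – n – k.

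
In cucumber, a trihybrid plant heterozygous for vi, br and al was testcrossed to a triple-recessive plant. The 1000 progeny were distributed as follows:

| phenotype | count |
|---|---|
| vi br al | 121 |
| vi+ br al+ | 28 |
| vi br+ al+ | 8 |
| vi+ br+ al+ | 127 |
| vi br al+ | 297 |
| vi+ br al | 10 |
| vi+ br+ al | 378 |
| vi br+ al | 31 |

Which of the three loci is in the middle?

br

The two most frequent reciprocal classes, vi br al+ and vi+ br+ al, are the parental types, so the F1 was vi br al+ / vi+ br+ al.
The two rarest classes, vi br+ al+ and vi+ br al, are the double crossovers. Comparing them with the parentals, only the br allele has switched, so br is the middle locus and the order is al – br – vi.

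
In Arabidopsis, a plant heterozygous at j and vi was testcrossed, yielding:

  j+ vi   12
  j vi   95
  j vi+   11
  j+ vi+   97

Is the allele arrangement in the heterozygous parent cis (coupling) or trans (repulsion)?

The two most frequent classes are j+ vi+ (97) and j vi (95); these are the parental (non-recombinant) types.
So the F1 carried j+ vi+ on one chromosome and j vi on the other — the recessive alleles are on the same chromosome (cis / coupling).

cis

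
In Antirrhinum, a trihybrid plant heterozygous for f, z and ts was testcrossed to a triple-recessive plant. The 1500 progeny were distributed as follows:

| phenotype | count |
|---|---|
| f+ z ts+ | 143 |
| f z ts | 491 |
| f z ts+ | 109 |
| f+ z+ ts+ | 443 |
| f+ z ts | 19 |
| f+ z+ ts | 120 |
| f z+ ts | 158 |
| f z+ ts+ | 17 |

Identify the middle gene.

The two most frequent reciprocal classes, f z ts and f+ z+ ts+, are the parental types, so the F1 was f z ts / f+ z+ ts+.
The two rarest classes, f+ z ts and f z+ ts+, are the double crossovers. Comparing them with the parentals, only the f allele has switched, so f is the middle locus and the order is ts – f – z.

f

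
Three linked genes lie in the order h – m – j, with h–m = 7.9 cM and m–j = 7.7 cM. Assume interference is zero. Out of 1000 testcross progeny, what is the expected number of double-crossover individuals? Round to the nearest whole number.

6

Map distances give recombination frequencies of 0.079 and 0.077 for the two intervals.
With no interference, expected double-crossover frequency = 0.079 × 0.077 = 0.00608.
Expected number = 0.00608 × 1000 = 6.08 ≈ 6.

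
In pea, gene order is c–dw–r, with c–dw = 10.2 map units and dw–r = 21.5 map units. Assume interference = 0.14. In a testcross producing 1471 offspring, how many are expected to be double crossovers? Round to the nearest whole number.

Map distances give recombination frequencies of 0.102 and 0.215 for the two intervals.
With interference 0.14 (so coincidence = 0.86), expected double-crossover frequency = 0.102 × 0.215 × 0.86 = 0.01886.
Expected number = 0.01886 × 1471 = 27.74 ≈ 28.

28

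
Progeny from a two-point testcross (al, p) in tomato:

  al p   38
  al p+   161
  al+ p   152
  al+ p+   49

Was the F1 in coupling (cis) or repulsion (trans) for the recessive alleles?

The two most frequent classes are al+ p (152) and al p+ (161); these are the parental (non-recombinant) types.
So the F1 carried al+ p on one chromosome and al p+ on the other — the recessive alleles are on opposite chromosomes (trans / repulsion).

trans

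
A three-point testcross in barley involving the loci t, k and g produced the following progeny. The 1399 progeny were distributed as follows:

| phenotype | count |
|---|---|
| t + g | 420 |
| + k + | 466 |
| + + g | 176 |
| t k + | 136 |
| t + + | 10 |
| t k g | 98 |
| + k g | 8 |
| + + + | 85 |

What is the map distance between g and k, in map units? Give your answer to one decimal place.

The two most frequent reciprocal classes, + k + and t + g, are the parental types, so the F1 was + k + / t + g.
The two rarest classes, + k g and t + +, are the double crossovers. Comparing them with the parentals, only the g allele has switched, so g is the middle locus and the order is t – g – k.
Crossovers in the g–k interval produce the single-crossover classes + + + and t k g (85 + 98 = 183) plus the double crossovers (18).
RF(g–k) = (183 + 18) / 1399 = 201/1399 = 0.1437 → 14.4 map units.

14.4 map units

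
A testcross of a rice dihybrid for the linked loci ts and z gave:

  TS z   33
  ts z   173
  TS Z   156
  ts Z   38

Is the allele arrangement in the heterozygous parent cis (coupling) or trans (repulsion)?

The two most frequent classes are TS Z (156) and ts z (173); these are the parental (non-recombinant) types.
So the F1 carried TS Z on one chromosome and ts z on the other — the recessive alleles are on the same chromosome (cis / coupling).

cis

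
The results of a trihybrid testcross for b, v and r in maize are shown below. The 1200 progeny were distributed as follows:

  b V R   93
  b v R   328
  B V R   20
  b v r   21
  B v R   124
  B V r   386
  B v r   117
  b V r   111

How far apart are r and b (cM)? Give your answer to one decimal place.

23.0 cM

The two most frequent reciprocal classes, b v R and B V r, are the parental types, so the F1 was b v R / B V r.
The two rarest classes, b v r and B V R, are the double crossovers. Comparing them with the parentals, only the r allele has switched, so r is the middle locus and the order is b – r – v.
Crossovers in the b–r interval produce the single-crossover classes B v R and b V r (124 + 111 = 235) plus the double crossovers (41).
RF(b–r) = (235 + 41) / 1200 = 276/1200 = 0.2300 → 23.0 cM.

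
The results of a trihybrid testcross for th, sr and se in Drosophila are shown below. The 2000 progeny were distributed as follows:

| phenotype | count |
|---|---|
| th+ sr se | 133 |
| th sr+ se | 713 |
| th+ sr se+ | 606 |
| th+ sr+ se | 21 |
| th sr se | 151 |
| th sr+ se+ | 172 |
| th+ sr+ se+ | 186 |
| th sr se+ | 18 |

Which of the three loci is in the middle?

th

The two most frequent reciprocal classes, th sr+ se and th+ sr se+, are the parental types, so the F1 was th sr+ se / th+ sr se+.
The two rarest classes, th+ sr+ se and th sr se+, are the double crossovers. Comparing them with the parentals, only the th allele has switched, so th is the middle locus and the order is sr – th – se.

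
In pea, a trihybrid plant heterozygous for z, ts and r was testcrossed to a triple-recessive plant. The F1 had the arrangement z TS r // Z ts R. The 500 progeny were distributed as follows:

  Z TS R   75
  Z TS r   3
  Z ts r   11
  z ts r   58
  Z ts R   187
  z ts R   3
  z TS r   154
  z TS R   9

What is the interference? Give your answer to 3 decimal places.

0.170

The two rarest classes, Z TS r and z ts R, are the double crossovers. Comparing them with the parentals, only the z allele has switched, so z is the middle locus and the order is ts – z – r.
ts–z: (133 + 6)/500 = 0.2780; z–r: (20 + 6)/500 = 0.0520.
Expected DCO frequency = 0.2780 × 0.0520 ≈ 0.01446; observed = 6/500 ≈ 0.01200.
Coefficient of coincidence = 0.01200/0.01446 ≈ 0.830; interference = 1 − 0.830 = 0.170.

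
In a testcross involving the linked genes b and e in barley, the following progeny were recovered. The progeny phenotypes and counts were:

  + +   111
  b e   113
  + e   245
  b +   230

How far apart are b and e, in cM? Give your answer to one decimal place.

The two most frequent classes, + e (245) and b + (230), are the parental types, so the F1 was + e / b +.
The recombinant classes are + + and b e: 111 + 113 = 224.
Recombination frequency = 224/699 = 0.3205 ≈ 32.0%, i.e. 32.0 cM.

32.0 cM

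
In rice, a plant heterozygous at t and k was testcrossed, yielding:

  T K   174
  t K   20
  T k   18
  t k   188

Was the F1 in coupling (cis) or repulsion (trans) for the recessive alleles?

The two most frequent classes are T K (174) and t k (188); these are the parental (non-recombinant) types.
So the F1 carried T K on one chromosome and t k on the other — the recessive alleles are on the same chromosome (cis / coupling).

cis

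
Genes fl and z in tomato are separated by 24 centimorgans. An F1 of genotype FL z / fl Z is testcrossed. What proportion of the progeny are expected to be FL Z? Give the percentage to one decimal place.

A map distance of 24 centimorgans corresponds to a recombination frequency of 0.240.
The F1 is FL z / fl Z, so FL Z is a recombinant gamete class with expected frequency r/2 = 0.240/2 = 0.1200.
That is 0.1200 = 12.0% of the progeny.

12.0%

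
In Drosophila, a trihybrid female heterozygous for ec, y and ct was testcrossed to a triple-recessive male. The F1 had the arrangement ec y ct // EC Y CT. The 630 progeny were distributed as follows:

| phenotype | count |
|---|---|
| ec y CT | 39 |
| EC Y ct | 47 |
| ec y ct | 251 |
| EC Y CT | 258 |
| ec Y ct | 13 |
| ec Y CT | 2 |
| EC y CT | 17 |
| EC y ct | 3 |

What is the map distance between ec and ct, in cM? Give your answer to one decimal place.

The two rarest classes, EC y ct and ec Y CT, are the double crossovers. Comparing them with the parentals, only the ec allele has switched, so ec is the middle locus and the order is ct – ec – y.
Crossovers in the ct–ec interval produce the single-crossover classes ec y CT and EC Y ct (39 + 47 = 86) plus the double crossovers (5).
RF(ct–ec) = (86 + 5) / 630 = 91/630 = 0.1444 → 14.4 cM.

14.4 cM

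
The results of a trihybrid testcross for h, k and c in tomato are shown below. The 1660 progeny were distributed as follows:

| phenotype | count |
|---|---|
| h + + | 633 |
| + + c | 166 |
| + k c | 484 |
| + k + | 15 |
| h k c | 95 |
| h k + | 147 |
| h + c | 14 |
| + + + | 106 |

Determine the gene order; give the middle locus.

c

The two most frequent reciprocal classes, + k c and h + +, are the parental types, so the F1 was + k c / h + +.
The two rarest classes, + k + and h + c, are the double crossovers. Comparing them with the parentals, only the c allele has switched, so c is the middle locus and the order is h – c – k.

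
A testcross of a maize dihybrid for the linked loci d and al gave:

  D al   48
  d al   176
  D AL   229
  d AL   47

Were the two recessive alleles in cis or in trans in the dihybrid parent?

The two most frequent classes are D AL (229) and d al (176); these are the parental (non-recombinant) types.
So the F1 carried D AL on one chromosome and d al on the other — the recessive alleles are on the same chromosome (cis / coupling).

cis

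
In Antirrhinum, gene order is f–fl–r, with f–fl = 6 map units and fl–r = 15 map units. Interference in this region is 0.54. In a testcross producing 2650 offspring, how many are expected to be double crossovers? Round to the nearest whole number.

11

Map distances give recombination frequencies of 0.060 and 0.150 for the two intervals.
With interference 0.54 (so coincidence = 0.46), expected double-crossover frequency = 0.060 × 0.150 × 0.46 = 0.00414.
Expected number = 0.00414 × 2650 = 10.97 ≈ 11.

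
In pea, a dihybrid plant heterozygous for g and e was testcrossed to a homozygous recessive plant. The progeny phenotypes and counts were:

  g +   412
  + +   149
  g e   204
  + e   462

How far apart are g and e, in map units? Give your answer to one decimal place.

28.8 map units

The two most frequent classes, + e (462) and g + (412), are the parental types, so the F1 was + e / g +.
The recombinant classes are + + and g e: 149 + 204 = 353.
Recombination frequency = 353/1227 = 0.2877 ≈ 28.8%, i.e. 28.8 map units.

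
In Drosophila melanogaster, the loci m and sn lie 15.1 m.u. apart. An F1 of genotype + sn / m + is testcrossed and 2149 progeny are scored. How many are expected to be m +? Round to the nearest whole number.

912

A map distance of 15.1 m.u. corresponds to a recombination frequency of 0.151.
The F1 is + sn / m +, so m + is a parental gamete class with expected frequency (1 − r)/2 = 0.849/2 = 0.4245.
Expected number = 0.4245 × 2149 = 912.25 ≈ 912.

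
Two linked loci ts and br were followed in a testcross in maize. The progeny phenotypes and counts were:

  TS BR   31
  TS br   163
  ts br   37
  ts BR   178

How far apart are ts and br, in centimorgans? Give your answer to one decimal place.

16.6 centimorgans

The two most frequent classes, TS br (163) and ts BR (178), are the parental types, so the F1 was TS br / ts BR.
The recombinant classes are TS BR and ts br: 31 + 37 = 68.
Recombination frequency = 68/409 = 0.1663 ≈ 16.6%, i.e. 16.6 centimorgans.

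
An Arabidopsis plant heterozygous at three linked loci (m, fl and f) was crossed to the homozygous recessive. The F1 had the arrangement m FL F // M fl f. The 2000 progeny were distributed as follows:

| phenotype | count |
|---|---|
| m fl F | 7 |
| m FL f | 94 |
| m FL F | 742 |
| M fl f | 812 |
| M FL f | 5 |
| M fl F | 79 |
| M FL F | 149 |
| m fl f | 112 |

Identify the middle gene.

The two rarest classes, m fl F and M FL f, are the double crossovers. Comparing them with the parentals, only the fl allele has switched, so fl is the middle locus and the order is m – fl – f.

fl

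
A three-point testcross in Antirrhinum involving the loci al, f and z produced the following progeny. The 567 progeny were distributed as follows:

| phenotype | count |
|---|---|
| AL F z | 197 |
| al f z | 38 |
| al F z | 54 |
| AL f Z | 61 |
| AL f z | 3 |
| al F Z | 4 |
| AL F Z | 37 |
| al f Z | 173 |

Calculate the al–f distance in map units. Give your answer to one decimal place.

The two most frequent reciprocal classes, AL F z and al f Z, are the parental types, so the F1 was AL F z / al f Z.
The two rarest classes, AL f z and al F Z, are the double crossovers. Comparing them with the parentals, only the f allele has switched, so f is the middle locus and the order is z – f – al.
Crossovers in the f–al interval produce the single-crossover classes al F z and AL f Z (54 + 61 = 115) plus the double crossovers (7).
RF(f–al) = (115 + 7) / 567 = 122/567 = 0.2152 → 21.5 map units.

21.5 map units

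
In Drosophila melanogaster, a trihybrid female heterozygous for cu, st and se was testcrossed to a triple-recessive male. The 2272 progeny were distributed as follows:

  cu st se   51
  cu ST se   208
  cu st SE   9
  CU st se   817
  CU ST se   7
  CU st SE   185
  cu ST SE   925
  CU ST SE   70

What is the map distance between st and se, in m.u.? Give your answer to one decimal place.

18.0 m.u.

The two most frequent reciprocal classes, cu ST SE and CU st se, are the parental types, so the F1 was cu ST SE / CU st se.
The two rarest classes, cu st SE and CU ST se, are the double crossovers. Comparing them with the parentals, only the st allele has switched, so st is the middle locus and the order is cu – st – se.
Crossovers in the st–se interval produce the single-crossover classes cu ST se and CU st SE (208 + 185 = 393) plus the double crossovers (16).
RF(st–se) = (393 + 16) / 2272 = 409/2272 = 0.1800 → 18.0 m.u.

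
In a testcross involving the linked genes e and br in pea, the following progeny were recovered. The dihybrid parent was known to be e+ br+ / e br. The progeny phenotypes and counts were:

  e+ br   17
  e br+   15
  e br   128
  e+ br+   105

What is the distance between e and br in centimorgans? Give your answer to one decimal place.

12.1 centimorgans

The recombinant classes are e+ br and e br+: 17 + 15 = 32.
Recombination frequency = 32/265 = 0.1208 ≈ 12.1%, i.e. 12.1 centimorgans.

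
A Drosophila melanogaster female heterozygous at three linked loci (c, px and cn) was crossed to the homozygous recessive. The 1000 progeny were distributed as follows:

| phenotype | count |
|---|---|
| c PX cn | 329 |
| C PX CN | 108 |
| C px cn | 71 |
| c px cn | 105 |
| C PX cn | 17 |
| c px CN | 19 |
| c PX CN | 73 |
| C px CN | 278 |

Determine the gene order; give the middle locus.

The two most frequent reciprocal classes, C px CN and c PX cn, are the parental types, so the F1 was C px CN / c PX cn.
The two rarest classes, c px CN and C PX cn, are the double crossovers. Comparing them with the parentals, only the c allele has switched, so c is the middle locus and the order is px – c – cn.

c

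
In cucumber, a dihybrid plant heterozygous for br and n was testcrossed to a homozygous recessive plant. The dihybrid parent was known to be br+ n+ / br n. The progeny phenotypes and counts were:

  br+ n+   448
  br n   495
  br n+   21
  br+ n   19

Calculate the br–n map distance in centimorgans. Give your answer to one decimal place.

4.1 centimorgans

The recombinant classes are br+ n and br n+: 19 + 21 = 40.
Recombination frequency = 40/983 = 0.0407 ≈ 4.1%, i.e. 4.1 centimorgans.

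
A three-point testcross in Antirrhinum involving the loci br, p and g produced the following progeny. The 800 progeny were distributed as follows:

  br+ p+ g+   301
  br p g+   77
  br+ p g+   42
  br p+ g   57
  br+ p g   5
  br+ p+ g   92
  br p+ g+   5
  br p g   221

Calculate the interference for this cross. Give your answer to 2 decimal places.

0.59

The two most frequent reciprocal classes, br p g and br+ p+ g+, are the parental types, so the F1 was br p g / br+ p+ g+.
The two rarest classes, br+ p g and br p+ g+, are the double crossovers. Comparing them with the parentals, only the br allele has switched, so br is the middle locus and the order is p – br – g.
p–br: (99 + 10)/800 = 0.1363; br–g: (169 + 10)/800 = 0.2238.
Expected DCO frequency = 0.1363 × 0.2238 ≈ 0.03050; observed = 10/800 ≈ 0.01250.
Coefficient of coincidence = 0.01250/0.03050 ≈ 0.41; interference = 1 − 0.41 = 0.59.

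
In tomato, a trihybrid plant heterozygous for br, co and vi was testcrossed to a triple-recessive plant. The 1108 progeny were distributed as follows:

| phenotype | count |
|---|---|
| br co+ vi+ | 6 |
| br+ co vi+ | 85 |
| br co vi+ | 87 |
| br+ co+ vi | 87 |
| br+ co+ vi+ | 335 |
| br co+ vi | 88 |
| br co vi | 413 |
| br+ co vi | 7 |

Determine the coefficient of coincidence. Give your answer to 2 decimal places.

0.41

The two most frequent reciprocal classes, br+ co+ vi+ and br co vi, are the parental types, so the F1 was br+ co+ vi+ / br co vi.
The two rarest classes, br co+ vi+ and br+ co vi, are the double crossovers. Comparing them with the parentals, only the br allele has switched, so br is the middle locus and the order is vi – br – co.
vi–br: (174 + 13)/1108 = 0.1688; br–co: (173 + 13)/1108 = 0.1679.
Expected DCO frequency = 0.1688 × 0.1679 ≈ 0.02834; observed = 13/1108 ≈ 0.01173.
Coefficient of coincidence = 0.01173/0.02834 ≈ 0.41.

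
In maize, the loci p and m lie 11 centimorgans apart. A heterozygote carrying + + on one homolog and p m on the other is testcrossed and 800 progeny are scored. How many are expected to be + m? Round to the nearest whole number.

44

A map distance of 11 centimorgans corresponds to a recombination frequency of 0.110.
The F1 is + + / p m, so + m is a recombinant gamete class with expected frequency r/2 = 0.110/2 = 0.0550.
Expected number = 0.0550 × 800 = 44.00 ≈ 44.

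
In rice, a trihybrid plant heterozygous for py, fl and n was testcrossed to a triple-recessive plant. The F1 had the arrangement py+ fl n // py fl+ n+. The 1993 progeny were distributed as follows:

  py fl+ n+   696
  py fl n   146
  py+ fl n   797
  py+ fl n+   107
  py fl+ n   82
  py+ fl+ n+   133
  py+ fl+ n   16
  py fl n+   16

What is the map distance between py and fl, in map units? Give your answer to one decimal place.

15.6 map units

The two rarest classes, py+ fl+ n and py fl n+, are the double crossovers. Comparing them with the parentals, only the fl allele has switched, so fl is the middle locus and the order is n – fl – py.
Crossovers in the fl–py interval produce the single-crossover classes py fl n and py+ fl+ n+ (146 + 133 = 279) plus the double crossovers (32).
RF(fl–py) = (279 + 32) / 1993 = 311/1993 = 0.1560 → 15.6 map units.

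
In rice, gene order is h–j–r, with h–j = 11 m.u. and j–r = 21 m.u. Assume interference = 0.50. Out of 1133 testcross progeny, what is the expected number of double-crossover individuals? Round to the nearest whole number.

13

Map distances give recombination frequencies of 0.110 and 0.210 for the two intervals.
With interference 0.50 (so coincidence = 0.50), expected double-crossover frequency = 0.110 × 0.210 × 0.50 = 0.01155.
Expected number = 0.01155 × 1133 = 13.09 ≈ 13.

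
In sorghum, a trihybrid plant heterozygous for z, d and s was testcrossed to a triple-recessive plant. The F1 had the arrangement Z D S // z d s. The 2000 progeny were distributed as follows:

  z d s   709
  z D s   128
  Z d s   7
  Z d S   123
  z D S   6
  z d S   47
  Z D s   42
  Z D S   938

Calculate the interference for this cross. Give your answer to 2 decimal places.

The two rarest classes, z D S and Z d s, are the double crossovers. Comparing them with the parentals, only the z allele has switched, so z is the middle locus and the order is s – z – d.
s–z: (89 + 13)/2000 = 0.0510; z–d: (251 + 13)/2000 = 0.1320.
Expected DCO frequency = 0.0510 × 0.1320 ≈ 0.00673; observed = 13/2000 ≈ 0.00650.
Coefficient of coincidence = 0.00650/0.00673 ≈ 0.97; interference = 1 − 0.97 = 0.03.

0.03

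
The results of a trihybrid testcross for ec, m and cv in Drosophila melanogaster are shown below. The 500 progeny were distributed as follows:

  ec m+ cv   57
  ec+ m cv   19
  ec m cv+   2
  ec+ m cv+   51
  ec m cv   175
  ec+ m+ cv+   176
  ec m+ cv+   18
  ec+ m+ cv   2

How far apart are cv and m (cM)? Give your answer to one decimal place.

22.4 cM

The two most frequent reciprocal classes, ec+ m+ cv+ and ec m cv, are the parental types, so the F1 was ec+ m+ cv+ / ec m cv.
The two rarest classes, ec+ m+ cv and ec m cv+, are the double crossovers. Comparing them with the parentals, only the cv allele has switched, so cv is the middle locus and the order is ec – cv – m.
Crossovers in the cv–m interval produce the single-crossover classes ec+ m cv+ and ec m+ cv (51 + 57 = 108) plus the double crossovers (4).
RF(cv–m) = (108 + 4) / 500 = 112/500 = 0.2240 → 22.4 cM.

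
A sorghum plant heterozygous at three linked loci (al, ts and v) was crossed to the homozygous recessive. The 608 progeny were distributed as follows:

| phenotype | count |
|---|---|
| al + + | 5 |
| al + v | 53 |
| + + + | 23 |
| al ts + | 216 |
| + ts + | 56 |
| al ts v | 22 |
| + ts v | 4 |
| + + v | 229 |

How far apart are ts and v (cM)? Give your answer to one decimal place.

8.9 cM

The two most frequent reciprocal classes, + + v and al ts +, are the parental types, so the F1 was + + v / al ts +.
The two rarest classes, + ts v and al + +, are the double crossovers. Comparing them with the parentals, only the ts allele has switched, so ts is the middle locus and the order is v – ts – al.
Crossovers in the v–ts interval produce the single-crossover classes + + + and al ts v (23 + 22 = 45) plus the double crossovers (9).
RF(v–ts) = (45 + 9) / 608 = 54/608 = 0.0888 → 8.9 cM.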